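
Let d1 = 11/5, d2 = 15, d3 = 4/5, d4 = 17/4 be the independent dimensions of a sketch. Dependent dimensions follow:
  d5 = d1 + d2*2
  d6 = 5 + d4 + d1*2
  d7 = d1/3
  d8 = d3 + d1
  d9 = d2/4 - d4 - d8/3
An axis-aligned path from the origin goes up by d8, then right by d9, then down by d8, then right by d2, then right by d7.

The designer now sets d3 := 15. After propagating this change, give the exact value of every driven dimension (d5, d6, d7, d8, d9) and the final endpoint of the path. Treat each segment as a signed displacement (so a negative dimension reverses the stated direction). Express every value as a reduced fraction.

d5 = 161/5
d6 = 273/20
d7 = 11/15
d8 = 86/5
d9 = -187/30
endpoint = (19/2, 0)

Apply edit: d3 := 15
  d5 = d1 + d2*2 = 161/5
  d6 = 5 + d4 + d1*2 = 273/20
  d7 = d1/3 = 11/15
  d8 = d3 + d1 = 86/5
  d9 = d2/4 - d4 - d8/3 = -187/30
Walk from origin (0, 0):
  seg 1: up by d8 = 86/5 → (0, 86/5)
  seg 2: right by d9 = -187/30 → (-187/30, 86/5)
  seg 3: down by d8 = 86/5 → (-187/30, 0)
  seg 4: right by d2 = 15 → (263/30, 0)
  seg 5: right by d7 = 11/15 → (19/2, 0)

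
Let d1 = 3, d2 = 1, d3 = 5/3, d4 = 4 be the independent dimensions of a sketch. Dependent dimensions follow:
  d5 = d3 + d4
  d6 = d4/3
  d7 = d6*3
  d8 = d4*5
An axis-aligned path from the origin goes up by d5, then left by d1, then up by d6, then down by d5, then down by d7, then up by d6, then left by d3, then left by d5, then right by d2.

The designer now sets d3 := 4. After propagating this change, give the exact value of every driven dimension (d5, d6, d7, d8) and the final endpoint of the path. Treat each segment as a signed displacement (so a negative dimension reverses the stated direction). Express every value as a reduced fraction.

Apply edit: d3 := 4
  d5 = d3 + d4 = 8
  d6 = d4/3 = 4/3
  d7 = d6*3 = 4
  d8 = d4*5 = 20
Walk from origin (0, 0):
  seg 1: up by d5 = 8 → (0, 8)
  seg 2: left by d1 = 3 → (-3, 8)
  seg 3: up by d6 = 4/3 → (-3, 28/3)
  seg 4: down by d5 = 8 → (-3, 4/3)
  seg 5: down by d7 = 4 → (-3, -8/3)
  seg 6: up by d6 = 4/3 → (-3, -4/3)
  seg 7: left by d3 = 4 → (-7, -4/3)
  seg 8: left by d5 = 8 → (-15, -4/3)
  seg 9: right by d2 = 1 → (-14, -4/3)

d5 = 8
d6 = 4/3
d7 = 4
d8 = 20
endpoint = (-14, -4/3)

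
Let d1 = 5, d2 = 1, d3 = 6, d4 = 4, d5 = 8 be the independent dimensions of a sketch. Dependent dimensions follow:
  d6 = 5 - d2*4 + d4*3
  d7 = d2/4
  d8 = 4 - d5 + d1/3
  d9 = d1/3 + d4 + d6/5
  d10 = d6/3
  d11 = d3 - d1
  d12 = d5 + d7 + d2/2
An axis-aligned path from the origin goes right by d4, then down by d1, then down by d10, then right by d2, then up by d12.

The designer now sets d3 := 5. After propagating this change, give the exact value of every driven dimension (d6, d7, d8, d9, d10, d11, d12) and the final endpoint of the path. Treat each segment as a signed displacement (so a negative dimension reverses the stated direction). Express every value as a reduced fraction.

Apply edit: d3 := 5
  d6 = 5 - d2*4 + d4*3 = 13
  d7 = d2/4 = 1/4
  d8 = 4 - d5 + d1/3 = -7/3
  d9 = d1/3 + d4 + d6/5 = 124/15
  d10 = d6/3 = 13/3
  d11 = d3 - d1 = 0
  d12 = d5 + d7 + d2/2 = 35/4
Walk from origin (0, 0):
  seg 1: right by d4 = 4 → (4, 0)
  seg 2: down by d1 = 5 → (4, -5)
  seg 3: down by d10 = 13/3 → (4, -28/3)
  seg 4: right by d2 = 1 → (5, -28/3)
  seg 5: up by d12 = 35/4 → (5, -7/12)

d6 = 13
d7 = 1/4
d8 = -7/3
d9 = 124/15
d10 = 13/3
d11 = 0
d12 = 35/4
endpoint = (5, -7/12)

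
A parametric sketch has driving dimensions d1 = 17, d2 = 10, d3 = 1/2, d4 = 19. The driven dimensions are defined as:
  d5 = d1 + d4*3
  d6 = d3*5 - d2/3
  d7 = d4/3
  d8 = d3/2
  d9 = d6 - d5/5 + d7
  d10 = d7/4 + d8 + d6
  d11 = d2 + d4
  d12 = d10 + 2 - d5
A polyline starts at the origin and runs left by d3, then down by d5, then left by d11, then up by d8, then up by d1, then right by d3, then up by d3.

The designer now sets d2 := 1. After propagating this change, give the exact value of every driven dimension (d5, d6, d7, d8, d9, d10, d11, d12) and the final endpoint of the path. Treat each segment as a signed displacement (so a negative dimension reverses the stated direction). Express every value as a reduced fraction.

d5 = 74
d6 = 13/6
d7 = 19/3
d8 = 1/4
d9 = -63/10
d10 = 4
d11 = 20
d12 = -68
endpoint = (-20, -225/4)

Apply edit: d2 := 1
  d5 = d1 + d4*3 = 74
  d6 = d3*5 - d2/3 = 13/6
  d7 = d4/3 = 19/3
  d8 = d3/2 = 1/4
  d9 = d6 - d5/5 + d7 = -63/10
  d10 = d7/4 + d8 + d6 = 4
  d11 = d2 + d4 = 20
  d12 = d10 + 2 - d5 = -68
Walk from origin (0, 0):
  seg 1: left by d3 = 1/2 → (-1/2, 0)
  seg 2: down by d5 = 74 → (-1/2, -74)
  seg 3: left by d11 = 20 → (-41/2, -74)
  seg 4: up by d8 = 1/4 → (-41/2, -295/4)
  seg 5: up by d1 = 17 → (-41/2, -227/4)
  seg 6: right by d3 = 1/2 → (-20, -227/4)
  seg 7: up by d3 = 1/2 → (-20, -225/4)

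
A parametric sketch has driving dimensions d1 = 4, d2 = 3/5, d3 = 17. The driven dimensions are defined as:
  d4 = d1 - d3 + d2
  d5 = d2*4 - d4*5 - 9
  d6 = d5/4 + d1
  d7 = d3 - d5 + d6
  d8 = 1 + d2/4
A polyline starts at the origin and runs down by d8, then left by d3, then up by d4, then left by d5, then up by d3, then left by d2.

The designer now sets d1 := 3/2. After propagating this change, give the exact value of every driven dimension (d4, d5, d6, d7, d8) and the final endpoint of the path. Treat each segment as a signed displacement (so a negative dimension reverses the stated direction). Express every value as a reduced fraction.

d4 = -149/10
d5 = 679/10
d6 = 739/40
d7 = -1297/40
d8 = 23/20
endpoint = (-171/2, 19/20)

Apply edit: d1 := 3/2
  d4 = d1 - d3 + d2 = -149/10
  d5 = d2*4 - d4*5 - 9 = 679/10
  d6 = d5/4 + d1 = 739/40
  d7 = d3 - d5 + d6 = -1297/40
  d8 = 1 + d2/4 = 23/20
Walk from origin (0, 0):
  seg 1: down by d8 = 23/20 → (0, -23/20)
  seg 2: left by d3 = 17 → (-17, -23/20)
  seg 3: up by d4 = -149/10 → (-17, -321/20)
  seg 4: left by d5 = 679/10 → (-849/10, -321/20)
  seg 5: up by d3 = 17 → (-849/10, 19/20)
  seg 6: left by d2 = 3/5 → (-171/2, 19/20)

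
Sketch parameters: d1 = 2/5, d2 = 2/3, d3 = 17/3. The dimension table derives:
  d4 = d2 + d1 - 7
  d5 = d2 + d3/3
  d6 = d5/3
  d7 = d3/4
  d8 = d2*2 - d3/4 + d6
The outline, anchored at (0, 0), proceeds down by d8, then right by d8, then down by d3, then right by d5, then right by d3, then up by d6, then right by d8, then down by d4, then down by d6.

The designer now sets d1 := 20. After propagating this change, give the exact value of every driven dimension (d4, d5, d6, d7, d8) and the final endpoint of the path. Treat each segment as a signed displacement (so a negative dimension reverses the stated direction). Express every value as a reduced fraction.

d4 = 41/3
d5 = 23/9
d6 = 23/27
d7 = 17/12
d8 = 83/108
endpoint = (527/54, -2171/108)

Apply edit: d1 := 20
  d4 = d2 + d1 - 7 = 41/3
  d5 = d2 + d3/3 = 23/9
  d6 = d5/3 = 23/27
  d7 = d3/4 = 17/12
  d8 = d2*2 - d3/4 + d6 = 83/108
Walk from origin (0, 0):
  seg 1: down by d8 = 83/108 → (0, -83/108)
  seg 2: right by d8 = 83/108 → (83/108, -83/108)
  seg 3: down by d3 = 17/3 → (83/108, -695/108)
  seg 4: right by d5 = 23/9 → (359/108, -695/108)
  seg 5: right by d3 = 17/3 → (971/108, -695/108)
  seg 6: up by d6 = 23/27 → (971/108, -67/12)
  seg 7: right by d8 = 83/108 → (527/54, -67/12)
  seg 8: down by d4 = 41/3 → (527/54, -77/4)
  seg 9: down by d6 = 23/27 → (527/54, -2171/108)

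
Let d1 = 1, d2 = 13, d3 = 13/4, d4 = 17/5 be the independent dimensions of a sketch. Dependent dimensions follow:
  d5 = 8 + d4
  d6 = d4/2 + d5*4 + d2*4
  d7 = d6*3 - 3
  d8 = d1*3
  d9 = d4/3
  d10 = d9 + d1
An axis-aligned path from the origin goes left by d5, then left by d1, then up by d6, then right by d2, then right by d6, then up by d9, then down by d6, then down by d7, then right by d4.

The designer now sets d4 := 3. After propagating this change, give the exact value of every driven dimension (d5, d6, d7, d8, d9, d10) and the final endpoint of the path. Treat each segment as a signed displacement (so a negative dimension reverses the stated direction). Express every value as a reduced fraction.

d5 = 11
d6 = 195/2
d7 = 579/2
d8 = 3
d9 = 1
d10 = 2
endpoint = (203/2, -577/2)

Apply edit: d4 := 3
  d5 = 8 + d4 = 11
  d6 = d4/2 + d5*4 + d2*4 = 195/2
  d7 = d6*3 - 3 = 579/2
  d8 = d1*3 = 3
  d9 = d4/3 = 1
  d10 = d9 + d1 = 2
Walk from origin (0, 0):
  seg 1: left by d5 = 11 → (-11, 0)
  seg 2: left by d1 = 1 → (-12, 0)
  seg 3: up by d6 = 195/2 → (-12, 195/2)
  seg 4: right by d2 = 13 → (1, 195/2)
  seg 5: right by d6 = 195/2 → (197/2, 195/2)
  seg 6: up by d9 = 1 → (197/2, 197/2)
  seg 7: down by d6 = 195/2 → (197/2, 1)
  seg 8: down by d7 = 579/2 → (197/2, -577/2)
  seg 9: right by d4 = 3 → (203/2, -577/2)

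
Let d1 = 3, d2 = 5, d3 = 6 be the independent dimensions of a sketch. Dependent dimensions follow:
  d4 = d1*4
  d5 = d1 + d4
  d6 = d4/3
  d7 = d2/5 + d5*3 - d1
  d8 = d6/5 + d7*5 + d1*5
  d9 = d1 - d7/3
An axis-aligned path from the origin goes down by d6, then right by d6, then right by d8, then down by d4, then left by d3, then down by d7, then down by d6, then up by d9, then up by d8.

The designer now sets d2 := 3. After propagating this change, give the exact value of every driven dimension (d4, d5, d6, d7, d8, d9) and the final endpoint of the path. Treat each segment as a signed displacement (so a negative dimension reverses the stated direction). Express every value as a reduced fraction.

d4 = 12
d5 = 15
d6 = 4
d7 = 213/5
d8 = 1144/5
d9 = -56/5
endpoint = (1134/5, 155)

Apply edit: d2 := 3
  d4 = d1*4 = 12
  d5 = d1 + d4 = 15
  d6 = d4/3 = 4
  d7 = d2/5 + d5*3 - d1 = 213/5
  d8 = d6/5 + d7*5 + d1*5 = 1144/5
  d9 = d1 - d7/3 = -56/5
Walk from origin (0, 0):
  seg 1: down by d6 = 4 → (0, -4)
  seg 2: right by d6 = 4 → (4, -4)
  seg 3: right by d8 = 1144/5 → (1164/5, -4)
  seg 4: down by d4 = 12 → (1164/5, -16)
  seg 5: left by d3 = 6 → (1134/5, -16)
  seg 6: down by d7 = 213/5 → (1134/5, -293/5)
  seg 7: down by d6 = 4 → (1134/5, -313/5)
  seg 8: up by d9 = -56/5 → (1134/5, -369/5)
  seg 9: up by d8 = 1144/5 → (1134/5, 155)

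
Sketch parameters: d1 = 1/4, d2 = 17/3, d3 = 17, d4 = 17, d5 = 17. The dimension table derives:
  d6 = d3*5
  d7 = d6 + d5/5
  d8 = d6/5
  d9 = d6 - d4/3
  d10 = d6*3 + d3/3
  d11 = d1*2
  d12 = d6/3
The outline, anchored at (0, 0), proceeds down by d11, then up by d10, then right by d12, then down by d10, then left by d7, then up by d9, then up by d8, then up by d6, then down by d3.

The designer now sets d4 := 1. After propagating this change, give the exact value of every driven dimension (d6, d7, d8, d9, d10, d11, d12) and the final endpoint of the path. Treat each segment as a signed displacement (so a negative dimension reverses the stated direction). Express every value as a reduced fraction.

d6 = 85
d7 = 442/5
d8 = 17
d9 = 254/3
d10 = 782/3
d11 = 1/2
d12 = 85/3
endpoint = (-901/15, 1015/6)

Apply edit: d4 := 1
  d6 = d3*5 = 85
  d7 = d6 + d5/5 = 442/5
  d8 = d6/5 = 17
  d9 = d6 - d4/3 = 254/3
  d10 = d6*3 + d3/3 = 782/3
  d11 = d1*2 = 1/2
  d12 = d6/3 = 85/3
Walk from origin (0, 0):
  seg 1: down by d11 = 1/2 → (0, -1/2)
  seg 2: up by d10 = 782/3 → (0, 1561/6)
  seg 3: right by d12 = 85/3 → (85/3, 1561/6)
  seg 4: down by d10 = 782/3 → (85/3, -1/2)
  seg 5: left by d7 = 442/5 → (-901/15, -1/2)
  seg 6: up by d9 = 254/3 → (-901/15, 505/6)
  seg 7: up by d8 = 17 → (-901/15, 607/6)
  seg 8: up by d6 = 85 → (-901/15, 1117/6)
  seg 9: down by d3 = 17 → (-901/15, 1015/6)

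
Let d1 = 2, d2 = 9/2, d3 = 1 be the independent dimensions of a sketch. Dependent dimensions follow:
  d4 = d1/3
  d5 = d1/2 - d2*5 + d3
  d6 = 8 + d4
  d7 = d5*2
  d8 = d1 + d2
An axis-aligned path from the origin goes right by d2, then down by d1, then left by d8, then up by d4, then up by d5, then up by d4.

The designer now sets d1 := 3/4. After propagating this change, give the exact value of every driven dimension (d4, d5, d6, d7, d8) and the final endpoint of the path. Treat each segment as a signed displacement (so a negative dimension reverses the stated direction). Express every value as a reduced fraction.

d4 = 1/4
d5 = -169/8
d6 = 33/4
d7 = -169/4
d8 = 21/4
endpoint = (-3/4, -171/8)

Apply edit: d1 := 3/4
  d4 = d1/3 = 1/4
  d5 = d1/2 - d2*5 + d3 = -169/8
  d6 = 8 + d4 = 33/4
  d7 = d5*2 = -169/4
  d8 = d1 + d2 = 21/4
Walk from origin (0, 0):
  seg 1: right by d2 = 9/2 → (9/2, 0)
  seg 2: down by d1 = 3/4 → (9/2, -3/4)
  seg 3: left by d8 = 21/4 → (-3/4, -3/4)
  seg 4: up by d4 = 1/4 → (-3/4, -1/2)
  seg 5: up by d5 = -169/8 → (-3/4, -173/8)
  seg 6: up by d4 = 1/4 → (-3/4, -171/8)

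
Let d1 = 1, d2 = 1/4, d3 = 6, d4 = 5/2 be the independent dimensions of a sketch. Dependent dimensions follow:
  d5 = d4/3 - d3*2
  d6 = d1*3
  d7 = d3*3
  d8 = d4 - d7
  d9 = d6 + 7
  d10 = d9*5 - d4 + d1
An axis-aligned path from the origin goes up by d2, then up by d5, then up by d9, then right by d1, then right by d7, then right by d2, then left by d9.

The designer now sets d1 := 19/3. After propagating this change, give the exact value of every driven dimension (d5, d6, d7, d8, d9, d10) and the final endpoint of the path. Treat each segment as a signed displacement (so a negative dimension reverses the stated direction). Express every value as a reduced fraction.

d5 = -67/6
d6 = 19
d7 = 18
d8 = -31/2
d9 = 26
d10 = 803/6
endpoint = (-17/12, 181/12)

Apply edit: d1 := 19/3
  d5 = d4/3 - d3*2 = -67/6
  d6 = d1*3 = 19
  d7 = d3*3 = 18
  d8 = d4 - d7 = -31/2
  d9 = d6 + 7 = 26
  d10 = d9*5 - d4 + d1 = 803/6
Walk from origin (0, 0):
  seg 1: up by d2 = 1/4 → (0, 1/4)
  seg 2: up by d5 = -67/6 → (0, -131/12)
  seg 3: up by d9 = 26 → (0, 181/12)
  seg 4: right by d1 = 19/3 → (19/3, 181/12)
  seg 5: right by d7 = 18 → (73/3, 181/12)
  seg 6: right by d2 = 1/4 → (295/12, 181/12)
  seg 7: left by d9 = 26 → (-17/12, 181/12)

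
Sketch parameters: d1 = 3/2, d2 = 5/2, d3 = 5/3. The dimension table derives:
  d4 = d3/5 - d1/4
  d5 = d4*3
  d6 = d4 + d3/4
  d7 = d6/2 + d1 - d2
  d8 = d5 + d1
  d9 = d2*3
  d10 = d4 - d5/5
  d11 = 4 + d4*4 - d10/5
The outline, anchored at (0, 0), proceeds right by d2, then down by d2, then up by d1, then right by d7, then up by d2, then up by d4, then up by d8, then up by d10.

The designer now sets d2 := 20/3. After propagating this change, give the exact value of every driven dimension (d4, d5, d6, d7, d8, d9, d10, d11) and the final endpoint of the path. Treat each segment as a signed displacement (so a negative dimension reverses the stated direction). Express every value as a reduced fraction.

Apply edit: d2 := 20/3
  d4 = d3/5 - d1/4 = -1/24
  d5 = d4*3 = -1/8
  d6 = d4 + d3/4 = 3/8
  d7 = d6/2 + d1 - d2 = -239/48
  d8 = d5 + d1 = 11/8
  d9 = d2*3 = 20
  d10 = d4 - d5/5 = -1/60
  d11 = 4 + d4*4 - d10/5 = 1151/300
Walk from origin (0, 0):
  seg 1: right by d2 = 20/3 → (20/3, 0)
  seg 2: down by d2 = 20/3 → (20/3, -20/3)
  seg 3: up by d1 = 3/2 → (20/3, -31/6)
  seg 4: right by d7 = -239/48 → (27/16, -31/6)
  seg 5: up by d2 = 20/3 → (27/16, 3/2)
  seg 6: up by d4 = -1/24 → (27/16, 35/24)
  seg 7: up by d8 = 11/8 → (27/16, 17/6)
  seg 8: up by d10 = -1/60 → (27/16, 169/60)

d4 = -1/24
d5 = -1/8
d6 = 3/8
d7 = -239/48
d8 = 11/8
d9 = 20
d10 = -1/60
d11 = 1151/300
endpoint = (27/16, 169/60)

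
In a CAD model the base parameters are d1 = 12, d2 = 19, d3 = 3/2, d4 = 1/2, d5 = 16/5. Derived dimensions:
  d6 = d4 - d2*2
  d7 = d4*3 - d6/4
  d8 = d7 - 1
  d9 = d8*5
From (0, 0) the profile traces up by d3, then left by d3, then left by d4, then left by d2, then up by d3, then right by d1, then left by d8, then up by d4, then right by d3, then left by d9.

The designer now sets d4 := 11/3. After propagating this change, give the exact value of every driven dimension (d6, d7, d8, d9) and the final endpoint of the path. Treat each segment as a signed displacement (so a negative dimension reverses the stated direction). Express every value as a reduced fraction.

d6 = -103/3
d7 = 235/12
d8 = 223/12
d9 = 1115/12
endpoint = (-733/6, 20/3)

Apply edit: d4 := 11/3
  d6 = d4 - d2*2 = -103/3
  d7 = d4*3 - d6/4 = 235/12
  d8 = d7 - 1 = 223/12
  d9 = d8*5 = 1115/12
Walk from origin (0, 0):
  seg 1: up by d3 = 3/2 → (0, 3/2)
  seg 2: left by d3 = 3/2 → (-3/2, 3/2)
  seg 3: left by d4 = 11/3 → (-31/6, 3/2)
  seg 4: left by d2 = 19 → (-145/6, 3/2)
  seg 5: up by d3 = 3/2 → (-145/6, 3)
  seg 6: right by d1 = 12 → (-73/6, 3)
  seg 7: left by d8 = 223/12 → (-123/4, 3)
  seg 8: up by d4 = 11/3 → (-123/4, 20/3)
  seg 9: right by d3 = 3/2 → (-117/4, 20/3)
  seg 10: left by d9 = 1115/12 → (-733/6, 20/3)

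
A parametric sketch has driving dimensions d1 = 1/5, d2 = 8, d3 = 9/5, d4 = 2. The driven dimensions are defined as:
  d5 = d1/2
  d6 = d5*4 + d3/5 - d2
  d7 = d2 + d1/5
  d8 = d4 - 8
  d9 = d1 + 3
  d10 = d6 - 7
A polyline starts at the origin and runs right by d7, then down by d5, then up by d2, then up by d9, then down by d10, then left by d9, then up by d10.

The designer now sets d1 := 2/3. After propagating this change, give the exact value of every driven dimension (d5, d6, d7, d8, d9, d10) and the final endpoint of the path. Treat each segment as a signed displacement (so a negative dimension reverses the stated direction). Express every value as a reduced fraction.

Apply edit: d1 := 2/3
  d5 = d1/2 = 1/3
  d6 = d5*4 + d3/5 - d2 = -473/75
  d7 = d2 + d1/5 = 122/15
  d8 = d4 - 8 = -6
  d9 = d1 + 3 = 11/3
  d10 = d6 - 7 = -998/75
Walk from origin (0, 0):
  seg 1: right by d7 = 122/15 → (122/15, 0)
  seg 2: down by d5 = 1/3 → (122/15, -1/3)
  seg 3: up by d2 = 8 → (122/15, 23/3)
  seg 4: up by d9 = 11/3 → (122/15, 34/3)
  seg 5: down by d10 = -998/75 → (122/15, 616/25)
  seg 6: left by d9 = 11/3 → (67/15, 616/25)
  seg 7: up by d10 = -998/75 → (67/15, 34/3)

d5 = 1/3
d6 = -473/75
d7 = 122/15
d8 = -6
d9 = 11/3
d10 = -998/75
endpoint = (67/15, 34/3)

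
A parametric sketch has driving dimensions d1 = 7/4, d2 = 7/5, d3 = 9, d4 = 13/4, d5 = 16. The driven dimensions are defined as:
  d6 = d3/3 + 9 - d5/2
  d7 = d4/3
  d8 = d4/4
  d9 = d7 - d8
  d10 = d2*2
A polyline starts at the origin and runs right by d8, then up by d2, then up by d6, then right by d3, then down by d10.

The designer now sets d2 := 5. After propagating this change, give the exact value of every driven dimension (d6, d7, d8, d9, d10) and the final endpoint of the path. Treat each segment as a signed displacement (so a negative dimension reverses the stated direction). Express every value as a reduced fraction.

d6 = 4
d7 = 13/12
d8 = 13/16
d9 = 13/48
d10 = 10
endpoint = (157/16, -1)

Apply edit: d2 := 5
  d6 = d3/3 + 9 - d5/2 = 4
  d7 = d4/3 = 13/12
  d8 = d4/4 = 13/16
  d9 = d7 - d8 = 13/48
  d10 = d2*2 = 10
Walk from origin (0, 0):
  seg 1: right by d8 = 13/16 → (13/16, 0)
  seg 2: up by d2 = 5 → (13/16, 5)
  seg 3: up by d6 = 4 → (13/16, 9)
  seg 4: right by d3 = 9 → (157/16, 9)
  seg 5: down by d10 = 10 → (157/16, -1)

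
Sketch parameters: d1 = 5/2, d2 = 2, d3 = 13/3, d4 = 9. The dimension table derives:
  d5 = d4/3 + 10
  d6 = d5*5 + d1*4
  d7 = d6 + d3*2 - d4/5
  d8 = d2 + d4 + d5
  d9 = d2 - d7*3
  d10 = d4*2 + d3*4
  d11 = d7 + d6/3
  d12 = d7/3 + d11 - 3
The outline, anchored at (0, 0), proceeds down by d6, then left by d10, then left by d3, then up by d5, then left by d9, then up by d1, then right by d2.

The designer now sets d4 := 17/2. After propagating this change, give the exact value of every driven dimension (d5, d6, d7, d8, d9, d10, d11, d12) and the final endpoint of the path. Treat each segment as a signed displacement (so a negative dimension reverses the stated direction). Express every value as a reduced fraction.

Apply edit: d4 := 17/2
  d5 = d4/3 + 10 = 77/6
  d6 = d5*5 + d1*4 = 445/6
  d7 = d6 + d3*2 - d4/5 = 1217/15
  d8 = d2 + d4 + d5 = 70/3
  d9 = d2 - d7*3 = -1207/5
  d10 = d4*2 + d3*4 = 103/3
  d11 = d7 + d6/3 = 9527/90
  d12 = d7/3 + d11 - 3 = 1299/10
Walk from origin (0, 0):
  seg 1: down by d6 = 445/6 → (0, -445/6)
  seg 2: left by d10 = 103/3 → (-103/3, -445/6)
  seg 3: left by d3 = 13/3 → (-116/3, -445/6)
  seg 4: up by d5 = 77/6 → (-116/3, -184/3)
  seg 5: left by d9 = -1207/5 → (3041/15, -184/3)
  seg 6: up by d1 = 5/2 → (3041/15, -353/6)
  seg 7: right by d2 = 2 → (3071/15, -353/6)

d5 = 77/6
d6 = 445/6
d7 = 1217/15
d8 = 70/3
d9 = -1207/5
d10 = 103/3
d11 = 9527/90
d12 = 1299/10
endpoint = (3071/15, -353/6)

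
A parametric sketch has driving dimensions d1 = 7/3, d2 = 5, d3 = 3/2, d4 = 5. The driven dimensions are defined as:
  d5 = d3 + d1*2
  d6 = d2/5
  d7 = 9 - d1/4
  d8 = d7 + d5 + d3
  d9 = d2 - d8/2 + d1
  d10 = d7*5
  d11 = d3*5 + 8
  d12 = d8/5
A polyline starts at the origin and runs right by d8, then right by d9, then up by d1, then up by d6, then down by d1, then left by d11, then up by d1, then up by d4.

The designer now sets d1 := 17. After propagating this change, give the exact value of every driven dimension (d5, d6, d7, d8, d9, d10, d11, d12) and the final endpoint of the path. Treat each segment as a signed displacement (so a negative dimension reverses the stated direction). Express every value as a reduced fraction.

d5 = 71/2
d6 = 1
d7 = 19/4
d8 = 167/4
d9 = 9/8
d10 = 95/4
d11 = 31/2
d12 = 167/20
endpoint = (219/8, 23)

Apply edit: d1 := 17
  d5 = d3 + d1*2 = 71/2
  d6 = d2/5 = 1
  d7 = 9 - d1/4 = 19/4
  d8 = d7 + d5 + d3 = 167/4
  d9 = d2 - d8/2 + d1 = 9/8
  d10 = d7*5 = 95/4
  d11 = d3*5 + 8 = 31/2
  d12 = d8/5 = 167/20
Walk from origin (0, 0):
  seg 1: right by d8 = 167/4 → (167/4, 0)
  seg 2: right by d9 = 9/8 → (343/8, 0)
  seg 3: up by d1 = 17 → (343/8, 17)
  seg 4: up by d6 = 1 → (343/8, 18)
  seg 5: down by d1 = 17 → (343/8, 1)
  seg 6: left by d11 = 31/2 → (219/8, 1)
  seg 7: up by d1 = 17 → (219/8, 18)
  seg 8: up by d4 = 5 → (219/8, 23)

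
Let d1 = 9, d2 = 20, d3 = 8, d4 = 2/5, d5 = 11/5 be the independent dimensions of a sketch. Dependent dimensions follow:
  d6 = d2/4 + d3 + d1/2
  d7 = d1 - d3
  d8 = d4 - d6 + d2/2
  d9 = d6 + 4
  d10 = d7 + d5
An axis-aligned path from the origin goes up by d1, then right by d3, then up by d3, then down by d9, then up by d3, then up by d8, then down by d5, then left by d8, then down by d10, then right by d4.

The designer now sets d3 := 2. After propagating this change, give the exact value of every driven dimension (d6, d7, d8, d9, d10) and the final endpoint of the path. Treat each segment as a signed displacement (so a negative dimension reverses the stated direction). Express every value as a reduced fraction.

d6 = 23/2
d7 = 7
d8 = -11/10
d9 = 31/2
d10 = 46/5
endpoint = (7/2, -15)

Apply edit: d3 := 2
  d6 = d2/4 + d3 + d1/2 = 23/2
  d7 = d1 - d3 = 7
  d8 = d4 - d6 + d2/2 = -11/10
  d9 = d6 + 4 = 31/2
  d10 = d7 + d5 = 46/5
Walk from origin (0, 0):
  seg 1: up by d1 = 9 → (0, 9)
  seg 2: right by d3 = 2 → (2, 9)
  seg 3: up by d3 = 2 → (2, 11)
  seg 4: down by d9 = 31/2 → (2, -9/2)
  seg 5: up by d3 = 2 → (2, -5/2)
  seg 6: up by d8 = -11/10 → (2, -18/5)
  seg 7: down by d5 = 11/5 → (2, -29/5)
  seg 8: left by d8 = -11/10 → (31/10, -29/5)
  seg 9: down by d10 = 46/5 → (31/10, -15)
  seg 10: right by d4 = 2/5 → (7/2, -15)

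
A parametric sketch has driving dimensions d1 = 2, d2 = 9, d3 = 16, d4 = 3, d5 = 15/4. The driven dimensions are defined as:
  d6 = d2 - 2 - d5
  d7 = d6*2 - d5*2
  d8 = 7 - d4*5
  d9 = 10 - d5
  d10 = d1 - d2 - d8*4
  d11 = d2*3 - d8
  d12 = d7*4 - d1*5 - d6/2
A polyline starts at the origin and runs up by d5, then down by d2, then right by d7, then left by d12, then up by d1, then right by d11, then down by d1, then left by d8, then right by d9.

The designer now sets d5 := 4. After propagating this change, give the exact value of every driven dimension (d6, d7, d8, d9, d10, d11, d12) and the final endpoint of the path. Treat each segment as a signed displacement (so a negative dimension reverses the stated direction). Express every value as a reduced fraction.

Apply edit: d5 := 4
  d6 = d2 - 2 - d5 = 3
  d7 = d6*2 - d5*2 = -2
  d8 = 7 - d4*5 = -8
  d9 = 10 - d5 = 6
  d10 = d1 - d2 - d8*4 = 25
  d11 = d2*3 - d8 = 35
  d12 = d7*4 - d1*5 - d6/2 = -39/2
Walk from origin (0, 0):
  seg 1: up by d5 = 4 → (0, 4)
  seg 2: down by d2 = 9 → (0, -5)
  seg 3: right by d7 = -2 → (-2, -5)
  seg 4: left by d12 = -39/2 → (35/2, -5)
  seg 5: up by d1 = 2 → (35/2, -3)
  seg 6: right by d11 = 35 → (105/2, -3)
  seg 7: down by d1 = 2 → (105/2, -5)
  seg 8: left by d8 = -8 → (121/2, -5)
  seg 9: right by d9 = 6 → (133/2, -5)

d6 = 3
d7 = -2
d8 = -8
d9 = 6
d10 = 25
d11 = 35
d12 = -39/2
endpoint = (133/2, -5)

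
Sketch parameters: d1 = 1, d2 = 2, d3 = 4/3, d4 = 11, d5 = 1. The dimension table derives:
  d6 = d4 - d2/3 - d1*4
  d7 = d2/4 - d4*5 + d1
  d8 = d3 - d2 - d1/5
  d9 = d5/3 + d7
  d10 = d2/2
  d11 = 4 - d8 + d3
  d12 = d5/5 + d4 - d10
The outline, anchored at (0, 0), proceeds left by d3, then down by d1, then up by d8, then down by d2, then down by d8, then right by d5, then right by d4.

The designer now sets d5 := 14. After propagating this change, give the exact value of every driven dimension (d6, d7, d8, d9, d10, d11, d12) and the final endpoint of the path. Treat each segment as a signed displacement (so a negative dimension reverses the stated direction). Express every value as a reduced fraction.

Apply edit: d5 := 14
  d6 = d4 - d2/3 - d1*4 = 19/3
  d7 = d2/4 - d4*5 + d1 = -107/2
  d8 = d3 - d2 - d1/5 = -13/15
  d9 = d5/3 + d7 = -293/6
  d10 = d2/2 = 1
  d11 = 4 - d8 + d3 = 31/5
  d12 = d5/5 + d4 - d10 = 64/5
Walk from origin (0, 0):
  seg 1: left by d3 = 4/3 → (-4/3, 0)
  seg 2: down by d1 = 1 → (-4/3, -1)
  seg 3: up by d8 = -13/15 → (-4/3, -28/15)
  seg 4: down by d2 = 2 → (-4/3, -58/15)
  seg 5: down by d8 = -13/15 → (-4/3, -3)
  seg 6: right by d5 = 14 → (38/3, -3)
  seg 7: right by d4 = 11 → (71/3, -3)

d6 = 19/3
d7 = -107/2
d8 = -13/15
d9 = -293/6
d10 = 1
d11 = 31/5
d12 = 64/5
endpoint = (71/3, -3)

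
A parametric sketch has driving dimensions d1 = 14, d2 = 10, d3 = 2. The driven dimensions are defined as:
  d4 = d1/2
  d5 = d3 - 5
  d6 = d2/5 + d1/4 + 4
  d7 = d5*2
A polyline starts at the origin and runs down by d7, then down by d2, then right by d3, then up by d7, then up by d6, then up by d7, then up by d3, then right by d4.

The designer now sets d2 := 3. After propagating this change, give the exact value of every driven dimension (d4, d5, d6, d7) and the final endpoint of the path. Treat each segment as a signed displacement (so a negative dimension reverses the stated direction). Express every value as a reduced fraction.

Apply edit: d2 := 3
  d4 = d1/2 = 7
  d5 = d3 - 5 = -3
  d6 = d2/5 + d1/4 + 4 = 81/10
  d7 = d5*2 = -6
Walk from origin (0, 0):
  seg 1: down by d7 = -6 → (0, 6)
  seg 2: down by d2 = 3 → (0, 3)
  seg 3: right by d3 = 2 → (2, 3)
  seg 4: up by d7 = -6 → (2, -3)
  seg 5: up by d6 = 81/10 → (2, 51/10)
  seg 6: up by d7 = -6 → (2, -9/10)
  seg 7: up by d3 = 2 → (2, 11/10)
  seg 8: right by d4 = 7 → (9, 11/10)

d4 = 7
d5 = -3
d6 = 81/10
d7 = -6
endpoint = (9, 11/10)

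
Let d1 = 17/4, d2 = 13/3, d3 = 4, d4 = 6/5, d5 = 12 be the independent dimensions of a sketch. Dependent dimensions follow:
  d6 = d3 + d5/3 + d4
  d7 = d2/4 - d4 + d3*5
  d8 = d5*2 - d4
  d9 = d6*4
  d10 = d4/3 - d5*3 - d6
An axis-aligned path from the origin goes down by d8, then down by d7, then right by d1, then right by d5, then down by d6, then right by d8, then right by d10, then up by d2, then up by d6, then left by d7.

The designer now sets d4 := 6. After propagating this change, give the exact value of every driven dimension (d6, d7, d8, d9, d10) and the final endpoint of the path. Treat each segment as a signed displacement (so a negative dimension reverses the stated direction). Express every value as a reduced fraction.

Apply edit: d4 := 6
  d6 = d3 + d5/3 + d4 = 14
  d7 = d2/4 - d4 + d3*5 = 181/12
  d8 = d5*2 - d4 = 18
  d9 = d6*4 = 56
  d10 = d4/3 - d5*3 - d6 = -48
Walk from origin (0, 0):
  seg 1: down by d8 = 18 → (0, -18)
  seg 2: down by d7 = 181/12 → (0, -397/12)
  seg 3: right by d1 = 17/4 → (17/4, -397/12)
  seg 4: right by d5 = 12 → (65/4, -397/12)
  seg 5: down by d6 = 14 → (65/4, -565/12)
  seg 6: right by d8 = 18 → (137/4, -565/12)
  seg 7: right by d10 = -48 → (-55/4, -565/12)
  seg 8: up by d2 = 13/3 → (-55/4, -171/4)
  seg 9: up by d6 = 14 → (-55/4, -115/4)
  seg 10: left by d7 = 181/12 → (-173/6, -115/4)

d6 = 14
d7 = 181/12
d8 = 18
d9 = 56
d10 = -48
endpoint = (-173/6, -115/4)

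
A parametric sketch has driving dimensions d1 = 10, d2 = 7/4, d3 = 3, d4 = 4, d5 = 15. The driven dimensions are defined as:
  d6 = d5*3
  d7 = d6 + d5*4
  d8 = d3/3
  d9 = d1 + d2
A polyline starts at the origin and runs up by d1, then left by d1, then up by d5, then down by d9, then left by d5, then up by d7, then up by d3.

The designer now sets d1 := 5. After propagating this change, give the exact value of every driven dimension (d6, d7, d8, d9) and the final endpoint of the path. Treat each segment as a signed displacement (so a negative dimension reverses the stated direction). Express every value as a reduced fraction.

Apply edit: d1 := 5
  d6 = d5*3 = 45
  d7 = d6 + d5*4 = 105
  d8 = d3/3 = 1
  d9 = d1 + d2 = 27/4
Walk from origin (0, 0):
  seg 1: up by d1 = 5 → (0, 5)
  seg 2: left by d1 = 5 → (-5, 5)
  seg 3: up by d5 = 15 → (-5, 20)
  seg 4: down by d9 = 27/4 → (-5, 53/4)
  seg 5: left by d5 = 15 → (-20, 53/4)
  seg 6: up by d7 = 105 → (-20, 473/4)
  seg 7: up by d3 = 3 → (-20, 485/4)

d6 = 45
d7 = 105
d8 = 1
d9 = 27/4
endpoint = (-20, 485/4)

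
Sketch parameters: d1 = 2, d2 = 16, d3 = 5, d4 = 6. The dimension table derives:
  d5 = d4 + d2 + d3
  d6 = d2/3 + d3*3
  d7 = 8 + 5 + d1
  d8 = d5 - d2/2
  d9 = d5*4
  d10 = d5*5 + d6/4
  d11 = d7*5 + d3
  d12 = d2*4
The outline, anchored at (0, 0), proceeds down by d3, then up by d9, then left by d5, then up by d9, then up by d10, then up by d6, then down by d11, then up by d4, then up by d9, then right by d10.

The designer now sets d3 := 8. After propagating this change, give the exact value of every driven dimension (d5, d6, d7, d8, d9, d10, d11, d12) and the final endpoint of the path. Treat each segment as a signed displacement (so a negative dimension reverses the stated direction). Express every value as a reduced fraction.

Apply edit: d3 := 8
  d5 = d4 + d2 + d3 = 30
  d6 = d2/3 + d3*3 = 88/3
  d7 = 8 + 5 + d1 = 15
  d8 = d5 - d2/2 = 22
  d9 = d5*4 = 120
  d10 = d5*5 + d6/4 = 472/3
  d11 = d7*5 + d3 = 83
  d12 = d2*4 = 64
Walk from origin (0, 0):
  seg 1: down by d3 = 8 → (0, -8)
  seg 2: up by d9 = 120 → (0, 112)
  seg 3: left by d5 = 30 → (-30, 112)
  seg 4: up by d9 = 120 → (-30, 232)
  seg 5: up by d10 = 472/3 → (-30, 1168/3)
  seg 6: up by d6 = 88/3 → (-30, 1256/3)
  seg 7: down by d11 = 83 → (-30, 1007/3)
  seg 8: up by d4 = 6 → (-30, 1025/3)
  seg 9: up by d9 = 120 → (-30, 1385/3)
  seg 10: right by d10 = 472/3 → (382/3, 1385/3)

d5 = 30
d6 = 88/3
d7 = 15
d8 = 22
d9 = 120
d10 = 472/3
d11 = 83
d12 = 64
endpoint = (382/3, 1385/3)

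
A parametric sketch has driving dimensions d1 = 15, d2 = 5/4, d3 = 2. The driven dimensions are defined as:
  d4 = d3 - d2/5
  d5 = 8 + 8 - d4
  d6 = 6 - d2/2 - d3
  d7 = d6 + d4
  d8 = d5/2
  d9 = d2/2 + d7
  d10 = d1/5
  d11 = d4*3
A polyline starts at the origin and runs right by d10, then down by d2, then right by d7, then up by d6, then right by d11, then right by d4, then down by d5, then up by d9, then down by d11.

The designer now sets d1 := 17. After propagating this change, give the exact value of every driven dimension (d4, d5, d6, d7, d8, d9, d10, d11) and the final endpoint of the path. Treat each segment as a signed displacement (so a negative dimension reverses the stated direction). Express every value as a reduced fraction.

Apply edit: d1 := 17
  d4 = d3 - d2/5 = 7/4
  d5 = 8 + 8 - d4 = 57/4
  d6 = 6 - d2/2 - d3 = 27/8
  d7 = d6 + d4 = 41/8
  d8 = d5/2 = 57/8
  d9 = d2/2 + d7 = 23/4
  d10 = d1/5 = 17/5
  d11 = d4*3 = 21/4
Walk from origin (0, 0):
  seg 1: right by d10 = 17/5 → (17/5, 0)
  seg 2: down by d2 = 5/4 → (17/5, -5/4)
  seg 3: right by d7 = 41/8 → (341/40, -5/4)
  seg 4: up by d6 = 27/8 → (341/40, 17/8)
  seg 5: right by d11 = 21/4 → (551/40, 17/8)
  seg 6: right by d4 = 7/4 → (621/40, 17/8)
  seg 7: down by d5 = 57/4 → (621/40, -97/8)
  seg 8: up by d9 = 23/4 → (621/40, -51/8)
  seg 9: down by d11 = 21/4 → (621/40, -93/8)

d4 = 7/4
d5 = 57/4
d6 = 27/8
d7 = 41/8
d8 = 57/8
d9 = 23/4
d10 = 17/5
d11 = 21/4
endpoint = (621/40, -93/8)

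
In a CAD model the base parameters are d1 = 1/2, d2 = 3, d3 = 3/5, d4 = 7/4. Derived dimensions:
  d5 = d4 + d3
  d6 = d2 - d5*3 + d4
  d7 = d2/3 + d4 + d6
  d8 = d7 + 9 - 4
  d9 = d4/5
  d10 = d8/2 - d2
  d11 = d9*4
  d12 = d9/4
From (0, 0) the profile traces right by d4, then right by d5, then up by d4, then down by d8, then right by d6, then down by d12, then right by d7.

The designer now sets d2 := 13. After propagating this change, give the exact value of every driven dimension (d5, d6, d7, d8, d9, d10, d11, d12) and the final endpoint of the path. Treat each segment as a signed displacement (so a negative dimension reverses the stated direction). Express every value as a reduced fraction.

Apply edit: d2 := 13
  d5 = d4 + d3 = 47/20
  d6 = d2 - d5*3 + d4 = 77/10
  d7 = d2/3 + d4 + d6 = 827/60
  d8 = d7 + 9 - 4 = 1127/60
  d9 = d4/5 = 7/20
  d10 = d8/2 - d2 = -433/120
  d11 = d9*4 = 7/5
  d12 = d9/4 = 7/80
Walk from origin (0, 0):
  seg 1: right by d4 = 7/4 → (7/4, 0)
  seg 2: right by d5 = 47/20 → (41/10, 0)
  seg 3: up by d4 = 7/4 → (41/10, 7/4)
  seg 4: down by d8 = 1127/60 → (41/10, -511/30)
  seg 5: right by d6 = 77/10 → (59/5, -511/30)
  seg 6: down by d12 = 7/80 → (59/5, -4109/240)
  seg 7: right by d7 = 827/60 → (307/12, -4109/240)

d5 = 47/20
d6 = 77/10
d7 = 827/60
d8 = 1127/60
d9 = 7/20
d10 = -433/120
d11 = 7/5
d12 = 7/80
endpoint = (307/12, -4109/240)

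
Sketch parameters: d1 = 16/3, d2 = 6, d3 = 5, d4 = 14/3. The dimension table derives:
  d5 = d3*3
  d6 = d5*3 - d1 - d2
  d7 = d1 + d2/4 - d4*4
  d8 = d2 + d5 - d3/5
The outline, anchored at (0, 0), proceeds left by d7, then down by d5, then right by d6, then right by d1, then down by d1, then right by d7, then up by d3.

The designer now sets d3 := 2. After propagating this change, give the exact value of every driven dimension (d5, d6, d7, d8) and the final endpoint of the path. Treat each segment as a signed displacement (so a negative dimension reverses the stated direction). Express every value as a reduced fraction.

Apply edit: d3 := 2
  d5 = d3*3 = 6
  d6 = d5*3 - d1 - d2 = 20/3
  d7 = d1 + d2/4 - d4*4 = -71/6
  d8 = d2 + d5 - d3/5 = 58/5
Walk from origin (0, 0):
  seg 1: left by d7 = -71/6 → (71/6, 0)
  seg 2: down by d5 = 6 → (71/6, -6)
  seg 3: right by d6 = 20/3 → (37/2, -6)
  seg 4: right by d1 = 16/3 → (143/6, -6)
  seg 5: down by d1 = 16/3 → (143/6, -34/3)
  seg 6: right by d7 = -71/6 → (12, -34/3)
  seg 7: up by d3 = 2 → (12, -28/3)

d5 = 6
d6 = 20/3
d7 = -71/6
d8 = 58/5
endpoint = (12, -28/3)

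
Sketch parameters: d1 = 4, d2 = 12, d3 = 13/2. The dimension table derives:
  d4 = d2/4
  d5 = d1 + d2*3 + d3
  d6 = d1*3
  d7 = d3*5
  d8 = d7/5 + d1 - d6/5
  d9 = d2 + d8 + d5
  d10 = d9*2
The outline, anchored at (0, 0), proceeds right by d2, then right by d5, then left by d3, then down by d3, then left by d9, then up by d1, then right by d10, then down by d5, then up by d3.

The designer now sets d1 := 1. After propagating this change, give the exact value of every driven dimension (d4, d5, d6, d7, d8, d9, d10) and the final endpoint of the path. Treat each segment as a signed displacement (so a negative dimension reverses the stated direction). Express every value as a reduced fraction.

d4 = 3
d5 = 87/2
d6 = 3
d7 = 65/2
d8 = 69/10
d9 = 312/5
d10 = 624/5
endpoint = (557/5, -85/2)

Apply edit: d1 := 1
  d4 = d2/4 = 3
  d5 = d1 + d2*3 + d3 = 87/2
  d6 = d1*3 = 3
  d7 = d3*5 = 65/2
  d8 = d7/5 + d1 - d6/5 = 69/10
  d9 = d2 + d8 + d5 = 312/5
  d10 = d9*2 = 624/5
Walk from origin (0, 0):
  seg 1: right by d2 = 12 → (12, 0)
  seg 2: right by d5 = 87/2 → (111/2, 0)
  seg 3: left by d3 = 13/2 → (49, 0)
  seg 4: down by d3 = 13/2 → (49, -13/2)
  seg 5: left by d9 = 312/5 → (-67/5, -13/2)
  seg 6: up by d1 = 1 → (-67/5, -11/2)
  seg 7: right by d10 = 624/5 → (557/5, -11/2)
  seg 8: down by d5 = 87/2 → (557/5, -49)
  seg 9: up by d3 = 13/2 → (557/5, -85/2)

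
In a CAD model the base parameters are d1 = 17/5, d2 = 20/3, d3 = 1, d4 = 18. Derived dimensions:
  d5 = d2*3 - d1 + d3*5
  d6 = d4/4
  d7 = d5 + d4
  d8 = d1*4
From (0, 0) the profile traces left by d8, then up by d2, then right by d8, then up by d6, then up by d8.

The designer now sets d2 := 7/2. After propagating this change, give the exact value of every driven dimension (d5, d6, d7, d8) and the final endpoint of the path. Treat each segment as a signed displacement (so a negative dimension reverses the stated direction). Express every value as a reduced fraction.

Apply edit: d2 := 7/2
  d5 = d2*3 - d1 + d3*5 = 121/10
  d6 = d4/4 = 9/2
  d7 = d5 + d4 = 301/10
  d8 = d1*4 = 68/5
Walk from origin (0, 0):
  seg 1: left by d8 = 68/5 → (-68/5, 0)
  seg 2: up by d2 = 7/2 → (-68/5, 7/2)
  seg 3: right by d8 = 68/5 → (0, 7/2)
  seg 4: up by d6 = 9/2 → (0, 8)
  seg 5: up by d8 = 68/5 → (0, 108/5)

d5 = 121/10
d6 = 9/2
d7 = 301/10
d8 = 68/5
endpoint = (0, 108/5)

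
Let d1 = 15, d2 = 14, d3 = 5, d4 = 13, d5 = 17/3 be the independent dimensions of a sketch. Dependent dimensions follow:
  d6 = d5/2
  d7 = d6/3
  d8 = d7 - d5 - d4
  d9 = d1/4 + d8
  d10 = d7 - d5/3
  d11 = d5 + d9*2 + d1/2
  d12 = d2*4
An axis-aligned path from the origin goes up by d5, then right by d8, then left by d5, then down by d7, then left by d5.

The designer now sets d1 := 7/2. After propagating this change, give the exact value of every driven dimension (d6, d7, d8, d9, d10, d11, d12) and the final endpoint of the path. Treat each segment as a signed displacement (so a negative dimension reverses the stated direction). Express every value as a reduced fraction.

d6 = 17/6
d7 = 17/18
d8 = -319/18
d9 = -1213/72
d10 = -17/18
d11 = -473/18
d12 = 56
endpoint = (-523/18, 85/18)

Apply edit: d1 := 7/2
  d6 = d5/2 = 17/6
  d7 = d6/3 = 17/18
  d8 = d7 - d5 - d4 = -319/18
  d9 = d1/4 + d8 = -1213/72
  d10 = d7 - d5/3 = -17/18
  d11 = d5 + d9*2 + d1/2 = -473/18
  d12 = d2*4 = 56
Walk from origin (0, 0):
  seg 1: up by d5 = 17/3 → (0, 17/3)
  seg 2: right by d8 = -319/18 → (-319/18, 17/3)
  seg 3: left by d5 = 17/3 → (-421/18, 17/3)
  seg 4: down by d7 = 17/18 → (-421/18, 85/18)
  seg 5: left by d5 = 17/3 → (-523/18, 85/18)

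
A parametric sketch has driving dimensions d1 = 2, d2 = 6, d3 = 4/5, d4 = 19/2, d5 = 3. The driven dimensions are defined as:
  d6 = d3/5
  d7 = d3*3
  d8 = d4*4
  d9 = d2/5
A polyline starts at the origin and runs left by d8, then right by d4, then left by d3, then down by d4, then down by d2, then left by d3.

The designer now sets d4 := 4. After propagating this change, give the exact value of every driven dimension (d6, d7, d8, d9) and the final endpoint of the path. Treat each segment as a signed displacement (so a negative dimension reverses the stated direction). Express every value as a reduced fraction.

d6 = 4/25
d7 = 12/5
d8 = 16
d9 = 6/5
endpoint = (-68/5, -10)

Apply edit: d4 := 4
  d6 = d3/5 = 4/25
  d7 = d3*3 = 12/5
  d8 = d4*4 = 16
  d9 = d2/5 = 6/5
Walk from origin (0, 0):
  seg 1: left by d8 = 16 → (-16, 0)
  seg 2: right by d4 = 4 → (-12, 0)
  seg 3: left by d3 = 4/5 → (-64/5, 0)
  seg 4: down by d4 = 4 → (-64/5, -4)
  seg 5: down by d2 = 6 → (-64/5, -10)
  seg 6: left by d3 = 4/5 → (-68/5, -10)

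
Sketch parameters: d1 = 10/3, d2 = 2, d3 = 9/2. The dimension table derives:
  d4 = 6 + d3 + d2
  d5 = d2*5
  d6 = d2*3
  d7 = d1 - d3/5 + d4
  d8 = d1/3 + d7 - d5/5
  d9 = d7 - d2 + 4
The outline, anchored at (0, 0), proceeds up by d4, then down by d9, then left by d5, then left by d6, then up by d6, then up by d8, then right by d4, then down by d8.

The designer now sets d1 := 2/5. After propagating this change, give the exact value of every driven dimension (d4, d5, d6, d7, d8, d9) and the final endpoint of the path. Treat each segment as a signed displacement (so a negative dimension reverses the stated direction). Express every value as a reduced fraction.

d4 = 25/2
d5 = 10
d6 = 6
d7 = 12
d8 = 152/15
d9 = 14
endpoint = (-7/2, 9/2)

Apply edit: d1 := 2/5
  d4 = 6 + d3 + d2 = 25/2
  d5 = d2*5 = 10
  d6 = d2*3 = 6
  d7 = d1 - d3/5 + d4 = 12
  d8 = d1/3 + d7 - d5/5 = 152/15
  d9 = d7 - d2 + 4 = 14
Walk from origin (0, 0):
  seg 1: up by d4 = 25/2 → (0, 25/2)
  seg 2: down by d9 = 14 → (0, -3/2)
  seg 3: left by d5 = 10 → (-10, -3/2)
  seg 4: left by d6 = 6 → (-16, -3/2)
  seg 5: up by d6 = 6 → (-16, 9/2)
  seg 6: up by d8 = 152/15 → (-16, 439/30)
  seg 7: right by d4 = 25/2 → (-7/2, 439/30)
  seg 8: down by d8 = 152/15 → (-7/2, 9/2)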